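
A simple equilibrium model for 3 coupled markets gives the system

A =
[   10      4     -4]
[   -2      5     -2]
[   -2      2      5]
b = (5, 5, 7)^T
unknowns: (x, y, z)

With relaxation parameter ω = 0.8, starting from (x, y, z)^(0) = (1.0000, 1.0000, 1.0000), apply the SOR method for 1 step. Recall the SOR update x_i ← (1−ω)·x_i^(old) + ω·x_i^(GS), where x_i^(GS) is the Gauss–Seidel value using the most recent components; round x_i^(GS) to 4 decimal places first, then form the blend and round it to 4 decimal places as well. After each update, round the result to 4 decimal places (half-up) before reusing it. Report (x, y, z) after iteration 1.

Iteration 1:
  x: GS value = (5 - (4)·1.0000 - (-4)·1.0000) / (10) = 0.5000;  x ← (1−ω)·1.0000 + ω·0.5000 = 0.6000
  y: GS value = (5 - (-2)·0.6000 - (-2)·1.0000) / (5) = 1.6400;  y ← (1−ω)·1.0000 + ω·1.6400 = 1.5120
  z: GS value = (7 - (-2)·0.6000 - (2)·1.5120) / (5) = 1.0352;  z ← (1−ω)·1.0000 + ω·1.0352 = 1.0282

(0.6000, 1.5120, 1.0282)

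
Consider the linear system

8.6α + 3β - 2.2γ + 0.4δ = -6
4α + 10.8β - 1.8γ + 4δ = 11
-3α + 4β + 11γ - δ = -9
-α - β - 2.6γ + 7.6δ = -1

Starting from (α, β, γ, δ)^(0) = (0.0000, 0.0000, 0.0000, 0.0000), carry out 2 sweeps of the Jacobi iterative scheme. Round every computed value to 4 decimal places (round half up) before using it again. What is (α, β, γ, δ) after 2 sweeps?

(-1.2562, 1.1893, -1.3908, -0.3693)

Iteration 1:
  α = (-6 - (3)·0.0000 - (-2.2)·0.0000 - (0.4)·0.0000) / (8.6) = -0.6977
  β = (11 - (4)·0.0000 - (-1.8)·0.0000 - (4)·0.0000) / (10.8) = 1.0185
  γ = (-9 - (-3)·0.0000 - (4)·0.0000 - (-1)·0.0000) / (11) = -0.8182
  δ = (-1 - (-1)·0.0000 - (-1)·0.0000 - (-2.6)·0.0000) / (7.6) = -0.1316
Iteration 2:
  α = (-6 - (3)·1.0185 - (-2.2)·-0.8182 - (0.4)·-0.1316) / (8.6) = -1.2562
  β = (11 - (4)·-0.6977 - (-1.8)·-0.8182 - (4)·-0.1316) / (10.8) = 1.1893
  γ = (-9 - (-3)·-0.6977 - (4)·1.0185 - (-1)·-0.1316) / (11) = -1.3908
  δ = (-1 - (-1)·-0.6977 - (-1)·1.0185 - (-2.6)·-0.8182) / (7.6) = -0.3693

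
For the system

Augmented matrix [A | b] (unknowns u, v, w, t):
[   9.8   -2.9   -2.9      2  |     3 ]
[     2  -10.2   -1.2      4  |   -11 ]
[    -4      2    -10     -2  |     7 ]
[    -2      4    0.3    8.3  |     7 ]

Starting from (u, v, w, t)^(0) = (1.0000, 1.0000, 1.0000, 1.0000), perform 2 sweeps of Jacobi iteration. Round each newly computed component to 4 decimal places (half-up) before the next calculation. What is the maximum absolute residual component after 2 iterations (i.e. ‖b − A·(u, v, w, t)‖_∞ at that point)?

2.1740

Iteration 1:
  u = (3 - (-2.9)·1.0000 - (-2.9)·1.0000 - (2)·1.0000) / (9.8) = 0.6939
  v = (-11 - (2)·1.0000 - (-1.2)·1.0000 - (4)·1.0000) / (-10.2) = 1.5490
  w = (7 - (-4)·1.0000 - (2)·1.0000 - (-2)·1.0000) / (-10) = -1.1000
  t = (7 - (-2)·1.0000 - (4)·1.0000 - (0.3)·1.0000) / (8.3) = 0.5663
Iteration 2:
  u = (3 - (-2.9)·1.5490 - (-2.9)·-1.1000 - (2)·0.5663) / (9.8) = 0.3234
  v = (-11 - (2)·0.6939 - (-1.2)·-1.1000 - (4)·0.5663) / (-10.2) = 1.5660
  w = (7 - (-4)·0.6939 - (2)·1.5490 - (-2)·0.5663) / (-10) = -0.7810
  t = (7 - (-2)·0.6939 - (4)·1.5490 - (0.3)·-1.1000) / (8.3) = 0.3038
Residual b − A·x = (1.4996, 2.1740, -2.0408, -0.9044); ∞-norm = 2.1740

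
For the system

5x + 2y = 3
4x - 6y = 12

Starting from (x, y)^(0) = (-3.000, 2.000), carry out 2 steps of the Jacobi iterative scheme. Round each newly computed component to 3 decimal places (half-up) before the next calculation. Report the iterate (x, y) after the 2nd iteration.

Iteration 1:
  x = (3 - (2)·2.000) / (5) = -0.200
  y = (12 - (4)·-3.000) / (-6) = -4.000
Iteration 2:
  x = (3 - (2)·-4.000) / (5) = 2.200
  y = (12 - (4)·-0.200) / (-6) = -2.133

(2.200, -2.133)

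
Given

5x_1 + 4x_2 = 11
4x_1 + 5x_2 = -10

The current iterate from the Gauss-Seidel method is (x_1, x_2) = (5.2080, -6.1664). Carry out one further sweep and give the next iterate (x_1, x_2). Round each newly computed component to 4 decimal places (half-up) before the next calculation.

(7.1331, -7.7065)

One sweep:
  x_1 = (11 - (4)·-6.1664) / (5) = 7.1331
  x_2 = (-10 - (4)·7.1331) / (5) = -7.7065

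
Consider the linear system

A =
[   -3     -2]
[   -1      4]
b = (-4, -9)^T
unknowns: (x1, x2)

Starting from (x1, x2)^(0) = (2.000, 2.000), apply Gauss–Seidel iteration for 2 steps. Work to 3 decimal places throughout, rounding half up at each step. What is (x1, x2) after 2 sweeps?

Iteration 1:
  x1 = (-4 - (-2)·2.000) / (-3) = 0.000
  x2 = (-9 - (-1)·0.000) / (4) = -2.250
Iteration 2:
  x1 = (-4 - (-2)·-2.250) / (-3) = 2.833
  x2 = (-9 - (-1)·2.833) / (4) = -1.542

(2.833, -1.542)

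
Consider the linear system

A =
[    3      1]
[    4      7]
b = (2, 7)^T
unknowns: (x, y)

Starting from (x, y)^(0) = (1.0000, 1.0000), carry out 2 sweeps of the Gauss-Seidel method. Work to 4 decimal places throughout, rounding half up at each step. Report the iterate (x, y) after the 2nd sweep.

(0.3968, 0.7733)

Iteration 1:
  x = (2 - (1)·1.0000) / (3) = 0.3333
  y = (7 - (4)·0.3333) / (7) = 0.8095
Iteration 2:
  x = (2 - (1)·0.8095) / (3) = 0.3968
  y = (7 - (4)·0.3968) / (7) = 0.7733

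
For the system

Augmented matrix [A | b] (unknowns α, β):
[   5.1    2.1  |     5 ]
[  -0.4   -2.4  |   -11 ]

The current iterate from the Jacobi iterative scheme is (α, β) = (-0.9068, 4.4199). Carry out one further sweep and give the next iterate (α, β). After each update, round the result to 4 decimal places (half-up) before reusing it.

(-0.8396, 4.7345)

One sweep:
  α = (5 - (2.1)·4.4199) / (5.1) = -0.8396
  β = (-11 - (-0.4)·-0.9068) / (-2.4) = 4.7345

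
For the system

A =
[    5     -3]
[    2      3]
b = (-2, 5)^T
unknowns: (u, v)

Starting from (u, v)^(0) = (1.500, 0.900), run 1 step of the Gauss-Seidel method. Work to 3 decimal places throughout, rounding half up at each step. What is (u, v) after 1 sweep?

Iteration 1:
  u = (-2 - (-3)·0.900) / (5) = 0.140
  v = (5 - (2)·0.140) / (3) = 1.573

(0.140, 1.573)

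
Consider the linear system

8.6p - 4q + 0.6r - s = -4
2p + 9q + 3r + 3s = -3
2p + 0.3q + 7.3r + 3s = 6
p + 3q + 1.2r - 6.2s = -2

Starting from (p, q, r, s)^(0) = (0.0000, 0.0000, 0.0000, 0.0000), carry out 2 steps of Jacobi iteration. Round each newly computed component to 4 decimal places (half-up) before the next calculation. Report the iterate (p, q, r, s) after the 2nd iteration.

(-0.6400, -0.6115, 0.8305, 0.2454)

Iteration 1:
  p = (-4 - (-4)·0.0000 - (0.6)·0.0000 - (-1)·0.0000) / (8.6) = -0.4651
  q = (-3 - (2)·0.0000 - (3)·0.0000 - (3)·0.0000) / (9) = -0.3333
  r = (6 - (2)·0.0000 - (0.3)·0.0000 - (3)·0.0000) / (7.3) = 0.8219
  s = (-2 - (1)·0.0000 - (3)·0.0000 - (1.2)·0.0000) / (-6.2) = 0.3226
Iteration 2:
  p = (-4 - (-4)·-0.3333 - (0.6)·0.8219 - (-1)·0.3226) / (8.6) = -0.6400
  q = (-3 - (2)·-0.4651 - (3)·0.8219 - (3)·0.3226) / (9) = -0.6115
  r = (6 - (2)·-0.4651 - (0.3)·-0.3333 - (3)·0.3226) / (7.3) = 0.8305
  s = (-2 - (1)·-0.4651 - (3)·-0.3333 - (1.2)·0.8219) / (-6.2) = 0.2454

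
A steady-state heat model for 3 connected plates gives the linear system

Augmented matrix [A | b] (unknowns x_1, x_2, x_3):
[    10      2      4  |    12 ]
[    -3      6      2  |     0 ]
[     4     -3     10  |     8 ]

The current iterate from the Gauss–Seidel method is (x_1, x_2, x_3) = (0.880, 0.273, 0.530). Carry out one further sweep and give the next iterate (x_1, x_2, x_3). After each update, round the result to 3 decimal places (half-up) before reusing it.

(0.933, 0.290, 0.514)

One sweep:
  x_1 = (12 - (2)·0.273 - (4)·0.530) / (10) = 0.933
  x_2 = (0 - (-3)·0.933 - (2)·0.530) / (6) = 0.290
  x_3 = (8 - (4)·0.933 - (-3)·0.290) / (10) = 0.514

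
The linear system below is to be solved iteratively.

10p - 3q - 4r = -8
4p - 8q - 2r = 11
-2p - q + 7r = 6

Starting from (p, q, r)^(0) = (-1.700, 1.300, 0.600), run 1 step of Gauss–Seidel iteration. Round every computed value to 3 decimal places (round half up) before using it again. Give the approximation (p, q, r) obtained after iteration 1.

Iteration 1:
  p = (-8 - (-3)·1.300 - (-4)·0.600) / (10) = -0.170
  q = (11 - (4)·-0.170 - (-2)·0.600) / (-8) = -1.610
  r = (6 - (-2)·-0.170 - (-1)·-1.610) / (7) = 0.579

(-0.170, -1.610, 0.579)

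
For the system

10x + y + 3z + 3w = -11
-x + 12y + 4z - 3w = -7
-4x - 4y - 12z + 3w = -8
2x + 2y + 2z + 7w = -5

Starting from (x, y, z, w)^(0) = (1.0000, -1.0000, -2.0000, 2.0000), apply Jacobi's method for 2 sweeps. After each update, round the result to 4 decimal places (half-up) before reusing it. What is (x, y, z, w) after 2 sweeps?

(-1.4738, -1.0913, 0.7420, -0.9524)

Iteration 1:
  x = (-11 - (1)·-1.0000 - (3)·-2.0000 - (3)·2.0000) / (10) = -1.0000
  y = (-7 - (-1)·1.0000 - (4)·-2.0000 - (-3)·2.0000) / (12) = 0.6667
  z = (-8 - (-4)·1.0000 - (-4)·-1.0000 - (3)·2.0000) / (-12) = 1.1667
  w = (-5 - (2)·1.0000 - (2)·-1.0000 - (2)·-2.0000) / (7) = -0.1429
Iteration 2:
  x = (-11 - (1)·0.6667 - (3)·1.1667 - (3)·-0.1429) / (10) = -1.4738
  y = (-7 - (-1)·-1.0000 - (4)·1.1667 - (-3)·-0.1429) / (12) = -1.0913
  z = (-8 - (-4)·-1.0000 - (-4)·0.6667 - (3)·-0.1429) / (-12) = 0.7420
  w = (-5 - (2)·-1.0000 - (2)·0.6667 - (2)·1.1667) / (7) = -0.9524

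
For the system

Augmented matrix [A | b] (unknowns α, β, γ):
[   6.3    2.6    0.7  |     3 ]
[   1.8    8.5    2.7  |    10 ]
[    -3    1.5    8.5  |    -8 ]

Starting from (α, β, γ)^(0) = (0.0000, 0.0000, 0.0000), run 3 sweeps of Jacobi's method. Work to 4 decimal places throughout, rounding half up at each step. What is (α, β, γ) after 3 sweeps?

(0.0179, 1.4678, -1.1502)

Iteration 1:
  α = (3 - (2.6)·0.0000 - (0.7)·0.0000) / (6.3) = 0.4762
  β = (10 - (1.8)·0.0000 - (2.7)·0.0000) / (8.5) = 1.1765
  γ = (-8 - (-3)·0.0000 - (1.5)·0.0000) / (8.5) = -0.9412
Iteration 2:
  α = (3 - (2.6)·1.1765 - (0.7)·-0.9412) / (6.3) = 0.0952
  β = (10 - (1.8)·0.4762 - (2.7)·-0.9412) / (8.5) = 1.3746
  γ = (-8 - (-3)·0.4762 - (1.5)·1.1765) / (8.5) = -0.9807
Iteration 3:
  α = (3 - (2.6)·1.3746 - (0.7)·-0.9807) / (6.3) = 0.0179
  β = (10 - (1.8)·0.0952 - (2.7)·-0.9807) / (8.5) = 1.4678
  γ = (-8 - (-3)·0.0952 - (1.5)·1.3746) / (8.5) = -1.1502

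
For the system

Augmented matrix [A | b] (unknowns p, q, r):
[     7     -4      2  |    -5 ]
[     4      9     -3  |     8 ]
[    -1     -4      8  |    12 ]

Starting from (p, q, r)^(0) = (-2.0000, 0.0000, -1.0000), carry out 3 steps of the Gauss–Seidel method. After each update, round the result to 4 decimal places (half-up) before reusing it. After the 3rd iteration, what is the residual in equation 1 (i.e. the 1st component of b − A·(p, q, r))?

-0.2665

Iteration 1:
  p = (-5 - (-4)·0.0000 - (2)·-1.0000) / (7) = -0.4286
  q = (8 - (4)·-0.4286 - (-3)·-1.0000) / (9) = 0.7460
  r = (12 - (-1)·-0.4286 - (-4)·0.7460) / (8) = 1.8194
Iteration 2:
  p = (-5 - (-4)·0.7460 - (2)·1.8194) / (7) = -0.8078
  q = (8 - (4)·-0.8078 - (-3)·1.8194) / (9) = 1.8544
  r = (12 - (-1)·-0.8078 - (-4)·1.8544) / (8) = 2.3262
Iteration 3:
  p = (-5 - (-4)·1.8544 - (2)·2.3262) / (7) = -0.3193
  q = (8 - (4)·-0.3193 - (-3)·2.3262) / (9) = 1.8062
  r = (12 - (-1)·-0.3193 - (-4)·1.8062) / (8) = 2.3632
Residual b − A·x = (-0.2665, 0.1110, -0.0001)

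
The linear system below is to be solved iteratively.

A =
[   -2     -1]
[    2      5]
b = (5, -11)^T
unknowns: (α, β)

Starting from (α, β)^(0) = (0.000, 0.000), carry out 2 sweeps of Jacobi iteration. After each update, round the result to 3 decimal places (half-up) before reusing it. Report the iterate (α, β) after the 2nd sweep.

Iteration 1:
  α = (5 - (-1)·0.000) / (-2) = -2.500
  β = (-11 - (2)·0.000) / (5) = -2.200
Iteration 2:
  α = (5 - (-1)·-2.200) / (-2) = -1.400
  β = (-11 - (2)·-2.500) / (5) = -1.200

(-1.400, -1.200)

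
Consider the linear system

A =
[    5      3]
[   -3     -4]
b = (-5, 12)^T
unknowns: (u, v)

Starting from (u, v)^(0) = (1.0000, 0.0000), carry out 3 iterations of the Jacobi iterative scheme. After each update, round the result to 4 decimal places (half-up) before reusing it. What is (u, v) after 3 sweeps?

(0.3500, -3.9375)

Iteration 1:
  u = (-5 - (3)·0.0000) / (5) = -1.0000
  v = (12 - (-3)·1.0000) / (-4) = -3.7500
Iteration 2:
  u = (-5 - (3)·-3.7500) / (5) = 1.2500
  v = (12 - (-3)·-1.0000) / (-4) = -2.2500
Iteration 3:
  u = (-5 - (3)·-2.2500) / (5) = 0.3500
  v = (12 - (-3)·1.2500) / (-4) = -3.9375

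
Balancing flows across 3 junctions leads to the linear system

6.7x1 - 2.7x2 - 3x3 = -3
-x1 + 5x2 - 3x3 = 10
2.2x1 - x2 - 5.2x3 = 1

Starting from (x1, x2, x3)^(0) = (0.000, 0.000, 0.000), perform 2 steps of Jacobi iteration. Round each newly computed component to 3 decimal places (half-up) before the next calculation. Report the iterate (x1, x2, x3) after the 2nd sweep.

Iteration 1:
  x1 = (-3 - (-2.7)·0.000 - (-3)·0.000) / (6.7) = -0.448
  x2 = (10 - (-1)·0.000 - (-3)·0.000) / (5) = 2.000
  x3 = (1 - (2.2)·0.000 - (-1)·0.000) / (-5.2) = -0.192
Iteration 2:
  x1 = (-3 - (-2.7)·2.000 - (-3)·-0.192) / (6.7) = 0.272
  x2 = (10 - (-1)·-0.448 - (-3)·-0.192) / (5) = 1.795
  x3 = (1 - (2.2)·-0.448 - (-1)·2.000) / (-5.2) = -0.766

(0.272, 1.795, -0.766)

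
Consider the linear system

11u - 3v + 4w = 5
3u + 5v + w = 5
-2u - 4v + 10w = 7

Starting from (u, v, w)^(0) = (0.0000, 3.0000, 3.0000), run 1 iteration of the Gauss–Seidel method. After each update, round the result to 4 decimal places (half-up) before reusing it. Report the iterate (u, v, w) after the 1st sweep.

Iteration 1:
  u = (5 - (-3)·3.0000 - (4)·3.0000) / (11) = 0.1818
  v = (5 - (3)·0.1818 - (1)·3.0000) / (5) = 0.2909
  w = (7 - (-2)·0.1818 - (-4)·0.2909) / (10) = 0.8527

(0.1818, 0.2909, 0.8527)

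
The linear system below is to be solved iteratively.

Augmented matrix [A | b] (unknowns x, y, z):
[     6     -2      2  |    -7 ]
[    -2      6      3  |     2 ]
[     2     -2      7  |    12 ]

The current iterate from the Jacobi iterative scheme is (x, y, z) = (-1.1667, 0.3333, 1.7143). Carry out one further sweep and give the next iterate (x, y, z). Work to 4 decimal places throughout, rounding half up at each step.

(-1.6270, -0.9127, 2.1429)

One sweep:
  x = (-7 - (-2)·0.3333 - (2)·1.7143) / (6) = -1.6270
  y = (2 - (-2)·-1.1667 - (3)·1.7143) / (6) = -0.9127
  z = (12 - (2)·-1.1667 - (-2)·0.3333) / (7) = 2.1429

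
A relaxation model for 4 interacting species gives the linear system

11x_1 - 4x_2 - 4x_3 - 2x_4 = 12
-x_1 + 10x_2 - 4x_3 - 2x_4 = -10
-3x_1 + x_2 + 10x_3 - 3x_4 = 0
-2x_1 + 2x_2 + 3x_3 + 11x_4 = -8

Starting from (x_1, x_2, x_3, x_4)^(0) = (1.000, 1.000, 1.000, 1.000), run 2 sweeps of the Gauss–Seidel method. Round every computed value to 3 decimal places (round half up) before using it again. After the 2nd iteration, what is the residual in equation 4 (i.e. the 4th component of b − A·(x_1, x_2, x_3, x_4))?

0.002

Iteration 1:
  x_1 = (12 - (-4)·1.000 - (-4)·1.000 - (-2)·1.000) / (11) = 2.000
  x_2 = (-10 - (-1)·2.000 - (-4)·1.000 - (-2)·1.000) / (10) = -0.200
  x_3 = (0 - (-3)·2.000 - (1)·-0.200 - (-3)·1.000) / (10) = 0.920
  x_4 = (-8 - (-2)·2.000 - (2)·-0.200 - (3)·0.920) / (11) = -0.578
Iteration 2:
  x_1 = (12 - (-4)·-0.200 - (-4)·0.920 - (-2)·-0.578) / (11) = 1.248
  x_2 = (-10 - (-1)·1.248 - (-4)·0.920 - (-2)·-0.578) / (10) = -0.623
  x_3 = (0 - (-3)·1.248 - (1)·-0.623 - (-3)·-0.578) / (10) = 0.263
  x_4 = (-8 - (-2)·1.248 - (2)·-0.623 - (3)·0.263) / (11) = -0.459
Residual b − A·x = (-4.086, -2.388, 0.360, 0.002)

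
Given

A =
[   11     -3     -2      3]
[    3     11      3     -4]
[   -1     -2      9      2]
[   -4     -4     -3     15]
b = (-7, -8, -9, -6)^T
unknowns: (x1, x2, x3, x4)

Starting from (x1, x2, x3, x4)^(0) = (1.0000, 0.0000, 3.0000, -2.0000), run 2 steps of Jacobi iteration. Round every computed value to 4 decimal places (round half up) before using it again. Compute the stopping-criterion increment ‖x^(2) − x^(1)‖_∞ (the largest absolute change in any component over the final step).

1.9932

Iteration 1:
  x1 = (-7 - (-3)·0.0000 - (-2)·3.0000 - (3)·-2.0000) / (11) = 0.4545
  x2 = (-8 - (3)·1.0000 - (3)·3.0000 - (-4)·-2.0000) / (11) = -2.5455
  x3 = (-9 - (-1)·1.0000 - (-2)·0.0000 - (2)·-2.0000) / (9) = -0.4444
  x4 = (-6 - (-4)·1.0000 - (-4)·0.0000 - (-3)·3.0000) / (15) = 0.4667
Iteration 2:
  x1 = (-7 - (-3)·-2.5455 - (-2)·-0.4444 - (3)·0.4667) / (11) = -1.5387
  x2 = (-8 - (3)·0.4545 - (3)·-0.4444 - (-4)·0.4667) / (11) = -0.5603
  x3 = (-9 - (-1)·0.4545 - (-2)·-2.5455 - (2)·0.4667) / (9) = -1.6189
  x4 = (-6 - (-4)·0.4545 - (-4)·-2.5455 - (-3)·-0.4444) / (15) = -1.0465
Change: (-1.9932, 1.9852, -1.1745, -1.5132) → max |·| = 1.9932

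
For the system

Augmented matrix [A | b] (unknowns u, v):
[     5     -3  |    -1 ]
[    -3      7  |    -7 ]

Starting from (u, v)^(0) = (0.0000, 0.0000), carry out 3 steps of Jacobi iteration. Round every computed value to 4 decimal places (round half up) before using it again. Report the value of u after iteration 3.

-0.8514

Iteration 1:
  u = (-1 - (-3)·0.0000) / (5) = -0.2000
  v = (-7 - (-3)·0.0000) / (7) = -1.0000
Iteration 2:
  u = (-1 - (-3)·-1.0000) / (5) = -0.8000
  v = (-7 - (-3)·-0.2000) / (7) = -1.0857
Iteration 3:
  u = (-1 - (-3)·-1.0857) / (5) = -0.8514
  v = (-7 - (-3)·-0.8000) / (7) = -1.3429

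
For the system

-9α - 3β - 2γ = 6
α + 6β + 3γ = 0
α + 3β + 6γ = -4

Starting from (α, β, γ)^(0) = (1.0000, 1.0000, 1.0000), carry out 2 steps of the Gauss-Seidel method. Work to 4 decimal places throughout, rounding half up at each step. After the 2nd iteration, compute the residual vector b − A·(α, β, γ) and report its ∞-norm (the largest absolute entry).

Iteration 1:
  α = (6 - (-3)·1.0000 - (-2)·1.0000) / (-9) = -1.2222
  β = (0 - (1)·-1.2222 - (3)·1.0000) / (6) = -0.2963
  γ = (-4 - (1)·-1.2222 - (3)·-0.2963) / (6) = -0.3148
Iteration 2:
  α = (6 - (-3)·-0.2963 - (-2)·-0.3148) / (-9) = -0.4979
  β = (0 - (1)·-0.4979 - (3)·-0.3148) / (6) = 0.2404
  γ = (-4 - (1)·-0.4979 - (3)·0.2404) / (6) = -0.7039
Residual b − A·x = (0.8323, 1.1672, 0.0001); ∞-norm = 1.1672

1.1672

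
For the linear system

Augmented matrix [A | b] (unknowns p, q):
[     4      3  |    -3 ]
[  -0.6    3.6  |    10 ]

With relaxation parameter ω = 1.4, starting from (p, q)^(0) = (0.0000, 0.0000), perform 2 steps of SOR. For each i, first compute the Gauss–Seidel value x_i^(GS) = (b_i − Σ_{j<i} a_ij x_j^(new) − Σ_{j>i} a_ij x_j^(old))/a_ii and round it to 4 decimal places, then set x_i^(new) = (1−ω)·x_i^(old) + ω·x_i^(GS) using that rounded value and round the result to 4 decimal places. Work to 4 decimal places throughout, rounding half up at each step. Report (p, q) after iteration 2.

(-4.4561, 1.3916)

Iteration 1:
  p: GS value = (-3 - (3)·0.0000) / (4) = -0.7500;  p ← (1−ω)·0.0000 + ω·-0.7500 = -1.0500
  q: GS value = (10 - (-0.6)·-1.0500) / (3.6) = 2.6028;  q ← (1−ω)·0.0000 + ω·2.6028 = 3.6439
Iteration 2:
  p: GS value = (-3 - (3)·3.6439) / (4) = -3.4829;  p ← (1−ω)·-1.0500 + ω·-3.4829 = -4.4561
  q: GS value = (10 - (-0.6)·-4.4561) / (3.6) = 2.0351;  q ← (1−ω)·3.6439 + ω·2.0351 = 1.3916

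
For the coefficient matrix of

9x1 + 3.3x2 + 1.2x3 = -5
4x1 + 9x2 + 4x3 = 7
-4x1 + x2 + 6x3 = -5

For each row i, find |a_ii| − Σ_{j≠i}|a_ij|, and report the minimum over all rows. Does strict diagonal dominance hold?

row 1: |9| − (3.3+1.2) = 4.5
row 2: |9| − (4+4) = 1
row 3: |6| − (4+1) = 1
minimum over rows = 1 → strictly diagonally dominant (convergence guaranteed)

1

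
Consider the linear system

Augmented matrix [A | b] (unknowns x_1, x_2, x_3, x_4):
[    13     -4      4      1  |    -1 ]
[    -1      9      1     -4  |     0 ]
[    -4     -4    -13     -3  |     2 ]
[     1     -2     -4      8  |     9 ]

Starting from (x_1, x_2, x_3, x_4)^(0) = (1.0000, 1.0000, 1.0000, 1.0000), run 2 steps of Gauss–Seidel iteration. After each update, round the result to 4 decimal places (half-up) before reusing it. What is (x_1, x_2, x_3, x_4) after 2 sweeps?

(0.0767, 0.5039, -0.5646, 0.9591)

Iteration 1:
  x_1 = (-1 - (-4)·1.0000 - (4)·1.0000 - (1)·1.0000) / (13) = -0.1538
  x_2 = (0 - (-1)·-0.1538 - (1)·1.0000 - (-4)·1.0000) / (9) = 0.3162
  x_3 = (2 - (-4)·-0.1538 - (-4)·0.3162 - (-3)·1.0000) / (-13) = -0.4346
  x_4 = (9 - (1)·-0.1538 - (-2)·0.3162 - (-4)·-0.4346) / (8) = 1.0060
Iteration 2:
  x_1 = (-1 - (-4)·0.3162 - (4)·-0.4346 - (1)·1.0060) / (13) = 0.0767
  x_2 = (0 - (-1)·0.0767 - (1)·-0.4346 - (-4)·1.0060) / (9) = 0.5039
  x_3 = (2 - (-4)·0.0767 - (-4)·0.5039 - (-3)·1.0060) / (-13) = -0.5646
  x_4 = (9 - (1)·0.0767 - (-2)·0.5039 - (-4)·-0.5646) / (8) = 0.9591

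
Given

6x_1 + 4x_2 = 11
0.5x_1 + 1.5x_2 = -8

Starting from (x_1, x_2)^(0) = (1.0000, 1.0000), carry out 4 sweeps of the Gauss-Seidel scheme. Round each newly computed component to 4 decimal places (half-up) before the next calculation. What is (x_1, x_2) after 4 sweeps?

(6.8653, -7.6218)

Iteration 1:
  x_1 = (11 - (4)·1.0000) / (6) = 1.1667
  x_2 = (-8 - (0.5)·1.1667) / (1.5) = -5.7222
Iteration 2:
  x_1 = (11 - (4)·-5.7222) / (6) = 5.6481
  x_2 = (-8 - (0.5)·5.6481) / (1.5) = -7.2160
Iteration 3:
  x_1 = (11 - (4)·-7.2160) / (6) = 6.6440
  x_2 = (-8 - (0.5)·6.6440) / (1.5) = -7.5480
Iteration 4:
  x_1 = (11 - (4)·-7.5480) / (6) = 6.8653
  x_2 = (-8 - (0.5)·6.8653) / (1.5) = -7.6218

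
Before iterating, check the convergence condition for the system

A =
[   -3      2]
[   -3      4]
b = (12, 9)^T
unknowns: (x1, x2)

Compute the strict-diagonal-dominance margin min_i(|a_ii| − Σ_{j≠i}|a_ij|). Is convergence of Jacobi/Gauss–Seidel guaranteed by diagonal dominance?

row 1: |-3| − (2) = 1
row 2: |4| − (3) = 1
minimum over rows = 1 → strictly diagonally dominant (convergence guaranteed)

1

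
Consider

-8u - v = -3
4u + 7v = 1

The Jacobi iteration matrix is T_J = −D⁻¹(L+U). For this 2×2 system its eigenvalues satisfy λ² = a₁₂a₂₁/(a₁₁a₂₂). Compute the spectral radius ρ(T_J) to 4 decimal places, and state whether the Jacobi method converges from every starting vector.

a₁₂a₂₁/(a₁₁a₂₂) = (-1)·(4) / ((-8)·(7)) = 0.071429
ρ = √|0.071429| = √0.071429 = 0.2673
ρ < 1, so Jacobi converges

0.2673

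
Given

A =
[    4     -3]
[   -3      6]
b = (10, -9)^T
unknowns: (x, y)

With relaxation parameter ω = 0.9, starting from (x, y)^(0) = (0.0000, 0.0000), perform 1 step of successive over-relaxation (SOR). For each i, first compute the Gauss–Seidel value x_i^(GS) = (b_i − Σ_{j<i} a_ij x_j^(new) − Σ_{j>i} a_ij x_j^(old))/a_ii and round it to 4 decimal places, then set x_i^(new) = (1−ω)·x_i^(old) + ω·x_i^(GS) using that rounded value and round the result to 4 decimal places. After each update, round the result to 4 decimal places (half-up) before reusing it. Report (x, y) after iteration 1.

(2.2500, -0.3375)

Iteration 1:
  x: GS value = (10 - (-3)·0.0000) / (4) = 2.5000;  x ← (1−ω)·0.0000 + ω·2.5000 = 2.2500
  y: GS value = (-9 - (-3)·2.2500) / (6) = -0.3750;  y ← (1−ω)·0.0000 + ω·-0.3750 = -0.3375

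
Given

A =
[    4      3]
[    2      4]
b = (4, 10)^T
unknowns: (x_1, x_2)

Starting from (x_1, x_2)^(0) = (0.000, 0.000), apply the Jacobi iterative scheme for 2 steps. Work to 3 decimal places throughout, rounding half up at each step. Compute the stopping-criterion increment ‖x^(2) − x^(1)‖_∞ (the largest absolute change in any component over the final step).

1.875

Iteration 1:
  x_1 = (4 - (3)·0.000) / (4) = 1.000
  x_2 = (10 - (2)·0.000) / (4) = 2.500
Iteration 2:
  x_1 = (4 - (3)·2.500) / (4) = -0.875
  x_2 = (10 - (2)·1.000) / (4) = 2.000
Change: (-1.875, -0.500) → max |·| = 1.875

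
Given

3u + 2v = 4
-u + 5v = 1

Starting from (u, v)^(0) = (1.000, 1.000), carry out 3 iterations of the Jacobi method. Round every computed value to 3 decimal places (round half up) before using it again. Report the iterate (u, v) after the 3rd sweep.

(1.111, 0.413)

Iteration 1:
  u = (4 - (2)·1.000) / (3) = 0.667
  v = (1 - (-1)·1.000) / (5) = 0.400
Iteration 2:
  u = (4 - (2)·0.400) / (3) = 1.067
  v = (1 - (-1)·0.667) / (5) = 0.333
Iteration 3:
  u = (4 - (2)·0.333) / (3) = 1.111
  v = (1 - (-1)·1.067) / (5) = 0.413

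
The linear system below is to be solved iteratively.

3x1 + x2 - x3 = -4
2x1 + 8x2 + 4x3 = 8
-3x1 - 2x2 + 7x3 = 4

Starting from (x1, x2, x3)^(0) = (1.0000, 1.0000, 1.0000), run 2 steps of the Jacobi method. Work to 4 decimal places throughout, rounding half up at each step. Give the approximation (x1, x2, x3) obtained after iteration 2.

(-0.9881, 0.6905, 0.0714)

Iteration 1:
  x1 = (-4 - (1)·1.0000 - (-1)·1.0000) / (3) = -1.3333
  x2 = (8 - (2)·1.0000 - (4)·1.0000) / (8) = 0.2500
  x3 = (4 - (-3)·1.0000 - (-2)·1.0000) / (7) = 1.2857
Iteration 2:
  x1 = (-4 - (1)·0.2500 - (-1)·1.2857) / (3) = -0.9881
  x2 = (8 - (2)·-1.3333 - (4)·1.2857) / (8) = 0.6905
  x3 = (4 - (-3)·-1.3333 - (-2)·0.2500) / (7) = 0.0714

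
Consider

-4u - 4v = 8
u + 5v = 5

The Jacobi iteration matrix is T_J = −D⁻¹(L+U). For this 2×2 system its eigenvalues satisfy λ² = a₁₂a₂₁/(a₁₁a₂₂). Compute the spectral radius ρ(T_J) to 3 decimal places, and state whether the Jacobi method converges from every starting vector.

0.447

a₁₂a₂₁/(a₁₁a₂₂) = (-4)·(1) / ((-4)·(5)) = 0.200000
ρ = √|0.200000| = √0.200000 = 0.447
ρ < 1, so Jacobi converges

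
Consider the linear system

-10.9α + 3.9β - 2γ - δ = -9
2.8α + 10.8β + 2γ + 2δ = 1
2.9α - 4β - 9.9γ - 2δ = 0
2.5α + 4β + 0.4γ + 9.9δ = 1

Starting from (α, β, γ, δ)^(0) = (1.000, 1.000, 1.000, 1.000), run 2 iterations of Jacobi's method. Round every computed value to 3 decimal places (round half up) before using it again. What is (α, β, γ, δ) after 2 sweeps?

Iteration 1:
  α = (-9 - (3.9)·1.000 - (-2)·1.000 - (-1)·1.000) / (-10.9) = 0.908
  β = (1 - (2.8)·1.000 - (2)·1.000 - (2)·1.000) / (10.8) = -0.537
  γ = (0 - (2.9)·1.000 - (-4)·1.000 - (-2)·1.000) / (-9.9) = -0.313
  δ = (1 - (2.5)·1.000 - (4)·1.000 - (0.4)·1.000) / (9.9) = -0.596
Iteration 2:
  α = (-9 - (3.9)·-0.537 - (-2)·-0.313 - (-1)·-0.596) / (-10.9) = 0.746
  β = (1 - (2.8)·0.908 - (2)·-0.313 - (2)·-0.596) / (10.8) = 0.026
  γ = (0 - (2.9)·0.908 - (-4)·-0.537 - (-2)·-0.596) / (-9.9) = 0.603
  δ = (1 - (2.5)·0.908 - (4)·-0.537 - (0.4)·-0.313) / (9.9) = 0.101

(0.746, 0.026, 0.603, 0.101)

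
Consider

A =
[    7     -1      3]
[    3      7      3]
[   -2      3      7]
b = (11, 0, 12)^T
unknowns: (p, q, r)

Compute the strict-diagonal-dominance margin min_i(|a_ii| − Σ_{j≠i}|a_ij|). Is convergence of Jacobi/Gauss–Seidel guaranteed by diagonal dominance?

1

row 1: |7| − (1+3) = 3
row 2: |7| − (3+3) = 1
row 3: |7| − (2+3) = 2
minimum over rows = 1 → strictly diagonally dominant (convergence guaranteed)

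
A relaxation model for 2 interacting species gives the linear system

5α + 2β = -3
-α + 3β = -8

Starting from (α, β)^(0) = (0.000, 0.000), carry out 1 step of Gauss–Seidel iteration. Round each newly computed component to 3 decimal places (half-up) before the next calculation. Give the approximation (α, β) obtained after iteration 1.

(-0.600, -2.867)

Iteration 1:
  α = (-3 - (2)·0.000) / (5) = -0.600
  β = (-8 - (-1)·-0.600) / (3) = -2.867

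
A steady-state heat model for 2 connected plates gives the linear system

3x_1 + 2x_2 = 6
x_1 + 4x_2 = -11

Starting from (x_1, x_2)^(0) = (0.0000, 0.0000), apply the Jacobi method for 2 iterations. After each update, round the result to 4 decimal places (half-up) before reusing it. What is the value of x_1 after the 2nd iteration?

3.8333

Iteration 1:
  x_1 = (6 - (2)·0.0000) / (3) = 2.0000
  x_2 = (-11 - (1)·0.0000) / (4) = -2.7500
Iteration 2:
  x_1 = (6 - (2)·-2.7500) / (3) = 3.8333
  x_2 = (-11 - (1)·2.0000) / (4) = -3.2500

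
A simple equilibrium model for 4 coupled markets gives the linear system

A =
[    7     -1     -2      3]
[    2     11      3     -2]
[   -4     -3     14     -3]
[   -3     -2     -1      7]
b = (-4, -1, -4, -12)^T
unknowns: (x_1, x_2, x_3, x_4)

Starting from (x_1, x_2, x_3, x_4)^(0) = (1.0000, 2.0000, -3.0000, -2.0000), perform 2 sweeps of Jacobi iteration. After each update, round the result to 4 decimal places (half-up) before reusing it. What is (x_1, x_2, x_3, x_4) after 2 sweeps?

(-0.0556, -0.2468, -0.5733, -1.7848)

Iteration 1:
  x_1 = (-4 - (-1)·2.0000 - (-2)·-3.0000 - (3)·-2.0000) / (7) = -0.2857
  x_2 = (-1 - (2)·1.0000 - (3)·-3.0000 - (-2)·-2.0000) / (11) = 0.1818
  x_3 = (-4 - (-4)·1.0000 - (-3)·2.0000 - (-3)·-2.0000) / (14) = 0.0000
  x_4 = (-12 - (-3)·1.0000 - (-2)·2.0000 - (-1)·-3.0000) / (7) = -1.1429
Iteration 2:
  x_1 = (-4 - (-1)·0.1818 - (-2)·0.0000 - (3)·-1.1429) / (7) = -0.0556
  x_2 = (-1 - (2)·-0.2857 - (3)·0.0000 - (-2)·-1.1429) / (11) = -0.2468
  x_3 = (-4 - (-4)·-0.2857 - (-3)·0.1818 - (-3)·-1.1429) / (14) = -0.5733
  x_4 = (-12 - (-3)·-0.2857 - (-2)·0.1818 - (-1)·0.0000) / (7) = -1.7848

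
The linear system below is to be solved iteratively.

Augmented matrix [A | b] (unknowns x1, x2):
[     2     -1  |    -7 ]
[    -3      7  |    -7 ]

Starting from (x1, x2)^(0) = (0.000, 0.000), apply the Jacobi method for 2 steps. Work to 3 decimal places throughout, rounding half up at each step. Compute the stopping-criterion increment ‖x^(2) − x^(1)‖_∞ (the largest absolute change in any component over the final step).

1.500

Iteration 1:
  x1 = (-7 - (-1)·0.000) / (2) = -3.500
  x2 = (-7 - (-3)·0.000) / (7) = -1.000
Iteration 2:
  x1 = (-7 - (-1)·-1.000) / (2) = -4.000
  x2 = (-7 - (-3)·-3.500) / (7) = -2.500
Change: (-0.500, -1.500) → max |·| = 1.500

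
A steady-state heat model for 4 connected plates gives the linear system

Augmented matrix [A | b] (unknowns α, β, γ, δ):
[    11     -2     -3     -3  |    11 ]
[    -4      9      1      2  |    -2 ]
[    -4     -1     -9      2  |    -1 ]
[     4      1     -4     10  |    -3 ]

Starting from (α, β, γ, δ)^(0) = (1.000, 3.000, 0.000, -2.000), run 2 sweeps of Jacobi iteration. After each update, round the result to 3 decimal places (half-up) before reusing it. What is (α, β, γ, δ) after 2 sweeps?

(0.546, 0.568, -0.630, -1.211)

Iteration 1:
  α = (11 - (-2)·3.000 - (-3)·0.000 - (-3)·-2.000) / (11) = 1.000
  β = (-2 - (-4)·1.000 - (1)·0.000 - (2)·-2.000) / (9) = 0.667
  γ = (-1 - (-4)·1.000 - (-1)·3.000 - (2)·-2.000) / (-9) = -1.111
  δ = (-3 - (4)·1.000 - (1)·3.000 - (-4)·0.000) / (10) = -1.000
Iteration 2:
  α = (11 - (-2)·0.667 - (-3)·-1.111 - (-3)·-1.000) / (11) = 0.546
  β = (-2 - (-4)·1.000 - (1)·-1.111 - (2)·-1.000) / (9) = 0.568
  γ = (-1 - (-4)·1.000 - (-1)·0.667 - (2)·-1.000) / (-9) = -0.630
  δ = (-3 - (4)·1.000 - (1)·0.667 - (-4)·-1.111) / (10) = -1.211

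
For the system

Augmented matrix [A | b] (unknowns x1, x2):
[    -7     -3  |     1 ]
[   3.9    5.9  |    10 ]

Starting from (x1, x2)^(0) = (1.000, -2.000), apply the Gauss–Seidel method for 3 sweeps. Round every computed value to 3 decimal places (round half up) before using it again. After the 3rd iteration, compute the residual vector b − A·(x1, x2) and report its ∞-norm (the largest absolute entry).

Iteration 1:
  x1 = (1 - (-3)·-2.000) / (-7) = 0.714
  x2 = (10 - (3.9)·0.714) / (5.9) = 1.223
Iteration 2:
  x1 = (1 - (-3)·1.223) / (-7) = -0.667
  x2 = (10 - (3.9)·-0.667) / (5.9) = 2.136
Iteration 3:
  x1 = (1 - (-3)·2.136) / (-7) = -1.058
  x2 = (10 - (3.9)·-1.058) / (5.9) = 2.394
Residual b − A·x = (0.776, 0.002); ∞-norm = 0.776

0.776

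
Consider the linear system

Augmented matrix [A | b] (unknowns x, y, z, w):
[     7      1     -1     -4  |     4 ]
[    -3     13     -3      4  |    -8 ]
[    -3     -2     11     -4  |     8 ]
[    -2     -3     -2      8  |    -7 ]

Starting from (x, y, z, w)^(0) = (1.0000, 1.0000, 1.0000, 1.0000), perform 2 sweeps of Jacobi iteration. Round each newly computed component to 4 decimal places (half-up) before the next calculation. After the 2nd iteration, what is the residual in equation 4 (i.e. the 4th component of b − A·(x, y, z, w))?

Iteration 1:
  x = (4 - (1)·1.0000 - (-1)·1.0000 - (-4)·1.0000) / (7) = 1.1429
  y = (-8 - (-3)·1.0000 - (-3)·1.0000 - (4)·1.0000) / (13) = -0.4615
  z = (8 - (-3)·1.0000 - (-2)·1.0000 - (-4)·1.0000) / (11) = 1.5455
  w = (-7 - (-2)·1.0000 - (-3)·1.0000 - (-2)·1.0000) / (8) = 0.0000
Iteration 2:
  x = (4 - (1)·-0.4615 - (-1)·1.5455 - (-4)·0.0000) / (7) = 0.8581
  y = (-8 - (-3)·1.1429 - (-3)·1.5455 - (4)·0.0000) / (13) = 0.0050
  z = (8 - (-3)·1.1429 - (-2)·-0.4615 - (-4)·0.0000) / (11) = 0.9551
  w = (-7 - (-2)·1.1429 - (-3)·-0.4615 - (-2)·1.5455) / (8) = -0.3760
Residual b − A·x = (-2.5606, -1.1214, -1.4258, -0.3506)

-0.3506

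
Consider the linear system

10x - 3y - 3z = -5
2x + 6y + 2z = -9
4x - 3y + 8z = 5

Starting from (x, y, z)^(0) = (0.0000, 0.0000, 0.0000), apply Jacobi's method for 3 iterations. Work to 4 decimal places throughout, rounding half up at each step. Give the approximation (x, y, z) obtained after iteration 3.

Iteration 1:
  x = (-5 - (-3)·0.0000 - (-3)·0.0000) / (10) = -0.5000
  y = (-9 - (2)·0.0000 - (2)·0.0000) / (6) = -1.5000
  z = (5 - (4)·0.0000 - (-3)·0.0000) / (8) = 0.6250
Iteration 2:
  x = (-5 - (-3)·-1.5000 - (-3)·0.6250) / (10) = -0.7625
  y = (-9 - (2)·-0.5000 - (2)·0.6250) / (6) = -1.5417
  z = (5 - (4)·-0.5000 - (-3)·-1.5000) / (8) = 0.3125
Iteration 3:
  x = (-5 - (-3)·-1.5417 - (-3)·0.3125) / (10) = -0.8688
  y = (-9 - (2)·-0.7625 - (2)·0.3125) / (6) = -1.3500
  z = (5 - (4)·-0.7625 - (-3)·-1.5417) / (8) = 0.4281

(-0.8688, -1.3500, 0.4281)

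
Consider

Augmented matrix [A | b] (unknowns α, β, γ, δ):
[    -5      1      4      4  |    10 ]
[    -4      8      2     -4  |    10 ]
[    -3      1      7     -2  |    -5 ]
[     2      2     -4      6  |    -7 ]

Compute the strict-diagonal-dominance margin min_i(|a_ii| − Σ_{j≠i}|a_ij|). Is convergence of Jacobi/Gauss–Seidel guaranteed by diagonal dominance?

row 1: |-5| − (1+4+4) = -4
row 2: |8| − (4+2+4) = -2
row 3: |7| − (3+1+2) = 1
row 4: |6| − (2+2+4) = -2
minimum over rows = -4 → not strictly diagonally dominant

-4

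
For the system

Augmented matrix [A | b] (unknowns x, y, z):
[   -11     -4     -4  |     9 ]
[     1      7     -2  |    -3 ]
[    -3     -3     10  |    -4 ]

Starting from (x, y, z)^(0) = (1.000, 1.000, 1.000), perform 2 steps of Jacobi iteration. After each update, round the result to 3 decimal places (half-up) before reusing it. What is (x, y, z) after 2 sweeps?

Iteration 1:
  x = (9 - (-4)·1.000 - (-4)·1.000) / (-11) = -1.545
  y = (-3 - (1)·1.000 - (-2)·1.000) / (7) = -0.286
  z = (-4 - (-3)·1.000 - (-3)·1.000) / (10) = 0.200
Iteration 2:
  x = (9 - (-4)·-0.286 - (-4)·0.200) / (-11) = -0.787
  y = (-3 - (1)·-1.545 - (-2)·0.200) / (7) = -0.151
  z = (-4 - (-3)·-1.545 - (-3)·-0.286) / (10) = -0.949

(-0.787, -0.151, -0.949)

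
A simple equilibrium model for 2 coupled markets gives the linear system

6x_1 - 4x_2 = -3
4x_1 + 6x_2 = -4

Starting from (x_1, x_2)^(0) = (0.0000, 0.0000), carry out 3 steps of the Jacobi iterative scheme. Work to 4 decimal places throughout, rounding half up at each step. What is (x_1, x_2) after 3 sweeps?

(-0.7222, -0.0370)

Iteration 1:
  x_1 = (-3 - (-4)·0.0000) / (6) = -0.5000
  x_2 = (-4 - (4)·0.0000) / (6) = -0.6667
Iteration 2:
  x_1 = (-3 - (-4)·-0.6667) / (6) = -0.9445
  x_2 = (-4 - (4)·-0.5000) / (6) = -0.3333
Iteration 3:
  x_1 = (-3 - (-4)·-0.3333) / (6) = -0.7222
  x_2 = (-4 - (4)·-0.9445) / (6) = -0.0370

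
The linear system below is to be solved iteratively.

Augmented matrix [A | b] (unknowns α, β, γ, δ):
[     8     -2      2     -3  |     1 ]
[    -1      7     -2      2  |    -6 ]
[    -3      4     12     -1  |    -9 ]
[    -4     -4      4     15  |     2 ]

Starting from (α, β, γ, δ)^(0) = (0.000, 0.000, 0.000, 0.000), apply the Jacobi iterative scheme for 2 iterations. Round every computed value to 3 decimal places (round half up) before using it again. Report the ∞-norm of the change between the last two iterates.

0.328

Iteration 1:
  α = (1 - (-2)·0.000 - (2)·0.000 - (-3)·0.000) / (8) = 0.125
  β = (-6 - (-1)·0.000 - (-2)·0.000 - (2)·0.000) / (7) = -0.857
  γ = (-9 - (-3)·0.000 - (4)·0.000 - (-1)·0.000) / (12) = -0.750
  δ = (2 - (-4)·0.000 - (-4)·0.000 - (4)·0.000) / (15) = 0.133
Iteration 2:
  α = (1 - (-2)·-0.857 - (2)·-0.750 - (-3)·0.133) / (8) = 0.148
  β = (-6 - (-1)·0.125 - (-2)·-0.750 - (2)·0.133) / (7) = -1.092
  γ = (-9 - (-3)·0.125 - (4)·-0.857 - (-1)·0.133) / (12) = -0.422
  δ = (2 - (-4)·0.125 - (-4)·-0.857 - (4)·-0.750) / (15) = 0.138
Change: (0.023, -0.235, 0.328, 0.005) → max |·| = 0.328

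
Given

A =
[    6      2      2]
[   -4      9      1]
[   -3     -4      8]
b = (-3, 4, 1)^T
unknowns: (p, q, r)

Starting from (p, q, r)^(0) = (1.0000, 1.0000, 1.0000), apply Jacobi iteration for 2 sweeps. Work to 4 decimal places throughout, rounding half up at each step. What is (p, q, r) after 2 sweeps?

Iteration 1:
  p = (-3 - (2)·1.0000 - (2)·1.0000) / (6) = -1.1667
  q = (4 - (-4)·1.0000 - (1)·1.0000) / (9) = 0.7778
  r = (1 - (-3)·1.0000 - (-4)·1.0000) / (8) = 1.0000
Iteration 2:
  p = (-3 - (2)·0.7778 - (2)·1.0000) / (6) = -1.0926
  q = (4 - (-4)·-1.1667 - (1)·1.0000) / (9) = -0.1852
  r = (1 - (-3)·-1.1667 - (-4)·0.7778) / (8) = 0.0764

(-1.0926, -0.1852, 0.0764)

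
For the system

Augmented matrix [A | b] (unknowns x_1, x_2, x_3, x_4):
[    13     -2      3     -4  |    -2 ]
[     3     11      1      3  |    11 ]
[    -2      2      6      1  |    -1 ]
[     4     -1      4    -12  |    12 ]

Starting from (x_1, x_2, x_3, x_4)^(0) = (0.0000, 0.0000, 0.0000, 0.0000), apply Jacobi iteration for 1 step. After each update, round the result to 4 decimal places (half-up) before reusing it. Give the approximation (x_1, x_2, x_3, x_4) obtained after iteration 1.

Iteration 1:
  x_1 = (-2 - (-2)·0.0000 - (3)·0.0000 - (-4)·0.0000) / (13) = -0.1538
  x_2 = (11 - (3)·0.0000 - (1)·0.0000 - (3)·0.0000) / (11) = 1.0000
  x_3 = (-1 - (-2)·0.0000 - (2)·0.0000 - (1)·0.0000) / (6) = -0.1667
  x_4 = (12 - (4)·0.0000 - (-1)·0.0000 - (4)·0.0000) / (-12) = -1.0000

(-0.1538, 1.0000, -0.1667, -1.0000)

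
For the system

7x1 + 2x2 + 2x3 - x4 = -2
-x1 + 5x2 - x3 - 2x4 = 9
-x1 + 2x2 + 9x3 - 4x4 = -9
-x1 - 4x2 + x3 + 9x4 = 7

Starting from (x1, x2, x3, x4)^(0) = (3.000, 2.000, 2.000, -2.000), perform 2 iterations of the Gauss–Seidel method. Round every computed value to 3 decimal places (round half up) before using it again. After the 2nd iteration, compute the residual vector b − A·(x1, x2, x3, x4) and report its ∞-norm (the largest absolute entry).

4.283

Iteration 1:
  x1 = (-2 - (2)·2.000 - (2)·2.000 - (-1)·-2.000) / (7) = -1.714
  x2 = (9 - (-1)·-1.714 - (-1)·2.000 - (-2)·-2.000) / (5) = 1.057
  x3 = (-9 - (-1)·-1.714 - (2)·1.057 - (-4)·-2.000) / (9) = -2.314
  x4 = (7 - (-1)·-1.714 - (-4)·1.057 - (1)·-2.314) / (9) = 1.314
Iteration 2:
  x1 = (-2 - (2)·1.057 - (2)·-2.314 - (-1)·1.314) / (7) = 0.261
  x2 = (9 - (-1)·0.261 - (-1)·-2.314 - (-2)·1.314) / (5) = 1.915
  x3 = (-9 - (-1)·0.261 - (2)·1.915 - (-4)·1.314) / (9) = -0.813
  x4 = (7 - (-1)·0.261 - (-4)·1.915 - (1)·-0.813) / (9) = 1.748
Residual b − A·x = (-4.283, 2.369, 1.740, 0.002); ∞-norm = 4.283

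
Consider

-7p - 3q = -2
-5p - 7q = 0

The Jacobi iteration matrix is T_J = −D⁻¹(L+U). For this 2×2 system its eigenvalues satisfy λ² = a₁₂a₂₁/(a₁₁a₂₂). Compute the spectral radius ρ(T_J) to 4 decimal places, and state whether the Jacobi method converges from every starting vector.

0.5533

a₁₂a₂₁/(a₁₁a₂₂) = (-3)·(-5) / ((-7)·(-7)) = 0.306122
ρ = √|0.306122| = √0.306122 = 0.5533
ρ < 1, so Jacobi converges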